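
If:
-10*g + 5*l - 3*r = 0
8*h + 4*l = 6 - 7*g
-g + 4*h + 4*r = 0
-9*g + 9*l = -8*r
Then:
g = 402/1391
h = 57/214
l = 6/13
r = -270/1391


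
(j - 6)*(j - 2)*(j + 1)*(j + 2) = j^4 - 5*j^3 - 10*j^2 + 20*j + 24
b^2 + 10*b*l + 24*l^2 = (b + 4*l)*(b + 6*l)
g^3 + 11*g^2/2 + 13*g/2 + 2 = (g + 1/2)*(g + 1)*(g + 4)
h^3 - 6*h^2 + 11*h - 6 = (h - 3)*(h - 2)*(h - 1)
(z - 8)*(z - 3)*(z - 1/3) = z^3 - 34*z^2/3 + 83*z/3 - 8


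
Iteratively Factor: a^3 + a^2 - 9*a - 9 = (a + 3)*(a^2 - 2*a - 3) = (a - 3)*(a + 3)*(a + 1)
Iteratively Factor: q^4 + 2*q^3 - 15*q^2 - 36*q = (q + 3)*(q^3 - q^2 - 12*q) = (q - 4)*(q + 3)*(q^2 + 3*q) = (q - 4)*(q + 3)^2*(q)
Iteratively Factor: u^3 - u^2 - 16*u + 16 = (u - 4)*(u^2 + 3*u - 4) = (u - 4)*(u - 1)*(u + 4)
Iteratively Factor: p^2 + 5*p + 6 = (p + 2)*(p + 3)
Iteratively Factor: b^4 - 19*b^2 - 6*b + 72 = (b + 3)*(b^3 - 3*b^2 - 10*b + 24) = (b - 2)*(b + 3)*(b^2 - b - 12) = (b - 2)*(b + 3)^2*(b - 4)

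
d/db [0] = 0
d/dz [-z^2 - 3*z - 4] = -2*z - 3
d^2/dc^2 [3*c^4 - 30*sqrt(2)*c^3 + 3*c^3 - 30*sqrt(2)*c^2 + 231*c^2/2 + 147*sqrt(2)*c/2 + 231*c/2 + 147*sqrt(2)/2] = 36*c^2 - 180*sqrt(2)*c + 18*c - 60*sqrt(2) + 231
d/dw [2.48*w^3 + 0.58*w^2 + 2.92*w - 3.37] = 7.44*w^2 + 1.16*w + 2.92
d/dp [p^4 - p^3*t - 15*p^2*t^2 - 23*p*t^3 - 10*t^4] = 4*p^3 - 3*p^2*t - 30*p*t^2 - 23*t^3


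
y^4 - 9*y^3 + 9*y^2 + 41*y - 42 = (y - 7)*(y - 3)*(y - 1)*(y + 2)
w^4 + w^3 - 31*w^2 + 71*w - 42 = (w - 3)*(w - 2)*(w - 1)*(w + 7)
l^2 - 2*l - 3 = (l - 3)*(l + 1)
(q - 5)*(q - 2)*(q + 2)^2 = q^4 - 3*q^3 - 14*q^2 + 12*q + 40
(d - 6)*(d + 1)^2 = d^3 - 4*d^2 - 11*d - 6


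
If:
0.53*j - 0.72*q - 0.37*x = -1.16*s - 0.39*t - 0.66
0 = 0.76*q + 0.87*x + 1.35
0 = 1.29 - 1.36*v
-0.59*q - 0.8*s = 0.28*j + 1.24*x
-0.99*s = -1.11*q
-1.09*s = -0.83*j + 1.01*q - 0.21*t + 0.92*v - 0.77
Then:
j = 5.65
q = 0.85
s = 0.95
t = -12.81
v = 0.95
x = -2.29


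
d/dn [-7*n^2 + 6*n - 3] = 6 - 14*n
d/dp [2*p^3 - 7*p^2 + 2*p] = 6*p^2 - 14*p + 2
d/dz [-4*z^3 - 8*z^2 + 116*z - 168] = -12*z^2 - 16*z + 116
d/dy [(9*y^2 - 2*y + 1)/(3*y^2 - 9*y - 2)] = (-75*y^2 - 42*y + 13)/(9*y^4 - 54*y^3 + 69*y^2 + 36*y + 4)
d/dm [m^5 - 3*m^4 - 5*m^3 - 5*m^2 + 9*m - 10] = 5*m^4 - 12*m^3 - 15*m^2 - 10*m + 9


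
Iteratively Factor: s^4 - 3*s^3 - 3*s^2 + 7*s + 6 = (s + 1)*(s^3 - 4*s^2 + s + 6) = (s - 3)*(s + 1)*(s^2 - s - 2) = (s - 3)*(s + 1)^2*(s - 2)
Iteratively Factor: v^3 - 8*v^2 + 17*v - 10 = (v - 2)*(v^2 - 6*v + 5) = (v - 5)*(v - 2)*(v - 1)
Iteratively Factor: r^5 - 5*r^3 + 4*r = (r - 2)*(r^4 + 2*r^3 - r^2 - 2*r) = (r - 2)*(r + 1)*(r^3 + r^2 - 2*r) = (r - 2)*(r + 1)*(r + 2)*(r^2 - r) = (r - 2)*(r - 1)*(r + 1)*(r + 2)*(r)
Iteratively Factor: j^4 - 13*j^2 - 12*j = (j + 3)*(j^3 - 3*j^2 - 4*j) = (j + 1)*(j + 3)*(j^2 - 4*j) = j*(j + 1)*(j + 3)*(j - 4)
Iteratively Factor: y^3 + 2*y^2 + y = (y + 1)*(y^2 + y) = y*(y + 1)*(y + 1)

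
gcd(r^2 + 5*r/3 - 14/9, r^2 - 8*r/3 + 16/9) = 1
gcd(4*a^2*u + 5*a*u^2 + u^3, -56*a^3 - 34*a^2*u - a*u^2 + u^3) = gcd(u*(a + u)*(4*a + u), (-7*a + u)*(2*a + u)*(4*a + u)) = 4*a + u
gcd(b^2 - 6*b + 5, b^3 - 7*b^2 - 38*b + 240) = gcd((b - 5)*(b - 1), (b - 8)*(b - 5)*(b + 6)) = b - 5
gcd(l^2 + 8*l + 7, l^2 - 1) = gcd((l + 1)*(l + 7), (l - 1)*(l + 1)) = l + 1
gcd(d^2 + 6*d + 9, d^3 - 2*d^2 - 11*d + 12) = d + 3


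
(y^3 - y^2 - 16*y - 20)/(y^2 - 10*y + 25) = (y^2 + 4*y + 4)/(y - 5)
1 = 1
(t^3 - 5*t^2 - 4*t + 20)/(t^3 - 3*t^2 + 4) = (t^2 - 3*t - 10)/(t^2 - t - 2)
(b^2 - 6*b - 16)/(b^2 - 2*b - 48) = (b + 2)/(b + 6)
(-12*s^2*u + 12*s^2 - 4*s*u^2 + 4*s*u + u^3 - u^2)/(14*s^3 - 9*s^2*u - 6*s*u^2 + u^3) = (-6*s*u + 6*s + u^2 - u)/(7*s^2 - 8*s*u + u^2)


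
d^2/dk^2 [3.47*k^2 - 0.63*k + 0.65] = 6.94000000000000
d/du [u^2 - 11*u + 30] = 2*u - 11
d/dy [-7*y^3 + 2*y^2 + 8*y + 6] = -21*y^2 + 4*y + 8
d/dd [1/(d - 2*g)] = -1/(d - 2*g)^2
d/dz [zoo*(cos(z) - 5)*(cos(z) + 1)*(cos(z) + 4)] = zoo*(cos(z)^2 + 1)*sin(z)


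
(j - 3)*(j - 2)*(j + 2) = j^3 - 3*j^2 - 4*j + 12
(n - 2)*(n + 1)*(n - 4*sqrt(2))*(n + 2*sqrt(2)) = n^4 - 2*sqrt(2)*n^3 - n^3 - 18*n^2 + 2*sqrt(2)*n^2 + 4*sqrt(2)*n + 16*n + 32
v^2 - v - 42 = (v - 7)*(v + 6)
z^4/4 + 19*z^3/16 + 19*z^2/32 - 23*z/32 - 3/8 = (z/4 + 1)*(z - 3/4)*(z + 1/2)*(z + 1)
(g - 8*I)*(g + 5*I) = g^2 - 3*I*g + 40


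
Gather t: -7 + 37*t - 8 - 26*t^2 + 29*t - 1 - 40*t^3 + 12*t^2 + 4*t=-40*t^3 - 14*t^2 + 70*t - 16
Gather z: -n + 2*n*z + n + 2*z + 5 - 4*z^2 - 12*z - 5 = -4*z^2 + z*(2*n - 10)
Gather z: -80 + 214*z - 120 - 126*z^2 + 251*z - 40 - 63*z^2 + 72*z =-189*z^2 + 537*z - 240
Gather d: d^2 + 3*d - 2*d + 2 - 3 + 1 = d^2 + d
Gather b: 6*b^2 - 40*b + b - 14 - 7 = 6*b^2 - 39*b - 21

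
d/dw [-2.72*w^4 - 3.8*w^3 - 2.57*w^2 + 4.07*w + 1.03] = -10.88*w^3 - 11.4*w^2 - 5.14*w + 4.07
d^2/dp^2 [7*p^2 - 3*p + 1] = 14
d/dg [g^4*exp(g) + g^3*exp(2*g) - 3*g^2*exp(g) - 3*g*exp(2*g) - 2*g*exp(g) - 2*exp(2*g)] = (g^4 + 2*g^3*exp(g) + 4*g^3 + 3*g^2*exp(g) - 3*g^2 - 6*g*exp(g) - 8*g - 7*exp(g) - 2)*exp(g)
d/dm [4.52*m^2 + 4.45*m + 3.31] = 9.04*m + 4.45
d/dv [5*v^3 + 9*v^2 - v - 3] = 15*v^2 + 18*v - 1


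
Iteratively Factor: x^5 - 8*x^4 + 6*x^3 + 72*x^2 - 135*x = (x - 3)*(x^4 - 5*x^3 - 9*x^2 + 45*x) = (x - 5)*(x - 3)*(x^3 - 9*x) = x*(x - 5)*(x - 3)*(x^2 - 9) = x*(x - 5)*(x - 3)*(x + 3)*(x - 3)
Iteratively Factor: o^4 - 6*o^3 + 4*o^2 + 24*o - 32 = (o + 2)*(o^3 - 8*o^2 + 20*o - 16) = (o - 2)*(o + 2)*(o^2 - 6*o + 8) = (o - 4)*(o - 2)*(o + 2)*(o - 2)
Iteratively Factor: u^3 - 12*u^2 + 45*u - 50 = (u - 5)*(u^2 - 7*u + 10) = (u - 5)*(u - 2)*(u - 5)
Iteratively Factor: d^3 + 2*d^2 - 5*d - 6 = (d + 1)*(d^2 + d - 6) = (d - 2)*(d + 1)*(d + 3)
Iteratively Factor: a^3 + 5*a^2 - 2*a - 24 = (a + 4)*(a^2 + a - 6) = (a + 3)*(a + 4)*(a - 2)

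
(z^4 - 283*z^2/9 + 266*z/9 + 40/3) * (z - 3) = z^5 - 3*z^4 - 283*z^3/9 + 1115*z^2/9 - 226*z/3 - 40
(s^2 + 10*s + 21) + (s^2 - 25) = 2*s^2 + 10*s - 4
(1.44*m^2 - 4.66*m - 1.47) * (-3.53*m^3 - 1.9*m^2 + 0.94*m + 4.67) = -5.0832*m^5 + 13.7138*m^4 + 15.3967*m^3 + 5.1374*m^2 - 23.144*m - 6.8649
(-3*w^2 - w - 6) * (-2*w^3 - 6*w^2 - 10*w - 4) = 6*w^5 + 20*w^4 + 48*w^3 + 58*w^2 + 64*w + 24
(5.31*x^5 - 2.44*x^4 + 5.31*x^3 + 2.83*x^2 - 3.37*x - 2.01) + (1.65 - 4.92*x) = 5.31*x^5 - 2.44*x^4 + 5.31*x^3 + 2.83*x^2 - 8.29*x - 0.36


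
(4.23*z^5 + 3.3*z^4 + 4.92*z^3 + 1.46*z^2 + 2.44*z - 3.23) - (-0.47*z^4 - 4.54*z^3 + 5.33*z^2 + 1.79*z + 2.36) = 4.23*z^5 + 3.77*z^4 + 9.46*z^3 - 3.87*z^2 + 0.65*z - 5.59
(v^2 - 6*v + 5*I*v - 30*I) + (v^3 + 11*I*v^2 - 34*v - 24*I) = v^3 + v^2 + 11*I*v^2 - 40*v + 5*I*v - 54*I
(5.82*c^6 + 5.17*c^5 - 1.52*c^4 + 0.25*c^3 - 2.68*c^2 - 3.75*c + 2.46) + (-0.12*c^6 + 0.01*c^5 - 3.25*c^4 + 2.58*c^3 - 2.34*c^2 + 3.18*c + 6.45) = 5.7*c^6 + 5.18*c^5 - 4.77*c^4 + 2.83*c^3 - 5.02*c^2 - 0.57*c + 8.91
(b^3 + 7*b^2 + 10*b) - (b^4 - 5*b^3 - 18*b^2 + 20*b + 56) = -b^4 + 6*b^3 + 25*b^2 - 10*b - 56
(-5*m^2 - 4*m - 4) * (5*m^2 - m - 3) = -25*m^4 - 15*m^3 - m^2 + 16*m + 12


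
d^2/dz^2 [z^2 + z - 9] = 2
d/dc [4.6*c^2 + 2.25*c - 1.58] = 9.2*c + 2.25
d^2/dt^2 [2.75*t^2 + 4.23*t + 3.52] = 5.50000000000000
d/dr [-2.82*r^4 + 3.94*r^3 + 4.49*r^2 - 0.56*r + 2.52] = -11.28*r^3 + 11.82*r^2 + 8.98*r - 0.56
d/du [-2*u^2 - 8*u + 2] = -4*u - 8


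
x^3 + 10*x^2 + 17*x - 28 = (x - 1)*(x + 4)*(x + 7)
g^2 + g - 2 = (g - 1)*(g + 2)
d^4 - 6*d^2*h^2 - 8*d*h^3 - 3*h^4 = (d - 3*h)*(d + h)^3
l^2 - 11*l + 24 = (l - 8)*(l - 3)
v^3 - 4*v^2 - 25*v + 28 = (v - 7)*(v - 1)*(v + 4)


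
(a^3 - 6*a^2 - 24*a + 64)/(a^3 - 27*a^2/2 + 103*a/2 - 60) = 2*(a^2 + 2*a - 8)/(2*a^2 - 11*a + 15)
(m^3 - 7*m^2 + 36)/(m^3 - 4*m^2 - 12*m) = (m - 3)/m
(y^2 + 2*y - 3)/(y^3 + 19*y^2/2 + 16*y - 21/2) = 2*(y - 1)/(2*y^2 + 13*y - 7)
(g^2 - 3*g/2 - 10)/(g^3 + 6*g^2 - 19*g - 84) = (g + 5/2)/(g^2 + 10*g + 21)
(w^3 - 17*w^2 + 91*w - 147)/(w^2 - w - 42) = (w^2 - 10*w + 21)/(w + 6)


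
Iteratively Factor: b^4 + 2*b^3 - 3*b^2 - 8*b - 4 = (b + 1)*(b^3 + b^2 - 4*b - 4) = (b + 1)*(b + 2)*(b^2 - b - 2) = (b - 2)*(b + 1)*(b + 2)*(b + 1)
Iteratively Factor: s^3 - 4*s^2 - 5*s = (s + 1)*(s^2 - 5*s) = (s - 5)*(s + 1)*(s)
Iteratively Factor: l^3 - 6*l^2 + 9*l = (l - 3)*(l^2 - 3*l) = (l - 3)^2*(l)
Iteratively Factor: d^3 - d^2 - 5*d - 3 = (d - 3)*(d^2 + 2*d + 1) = (d - 3)*(d + 1)*(d + 1)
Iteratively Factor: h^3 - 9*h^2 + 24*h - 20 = (h - 2)*(h^2 - 7*h + 10) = (h - 5)*(h - 2)*(h - 2)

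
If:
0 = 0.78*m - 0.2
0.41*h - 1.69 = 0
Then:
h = 4.12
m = 0.26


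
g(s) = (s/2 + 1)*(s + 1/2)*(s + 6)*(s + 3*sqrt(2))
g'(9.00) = 3511.73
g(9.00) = 10378.92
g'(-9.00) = -341.39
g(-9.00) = 424.59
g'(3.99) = 676.01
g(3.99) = 1105.98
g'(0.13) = 44.04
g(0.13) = 17.98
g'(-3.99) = 6.47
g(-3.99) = 1.76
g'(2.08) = 245.92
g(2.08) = 268.88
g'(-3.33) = 1.67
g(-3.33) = 4.59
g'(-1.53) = -5.13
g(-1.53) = -2.93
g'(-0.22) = 26.39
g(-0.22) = 5.79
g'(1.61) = 178.65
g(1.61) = 169.63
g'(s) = (s/2 + 1)*(s + 1/2)*(s + 6) + (s/2 + 1)*(s + 1/2)*(s + 3*sqrt(2)) + (s/2 + 1)*(s + 6)*(s + 3*sqrt(2)) + (s + 1/2)*(s + 6)*(s + 3*sqrt(2))/2 = 2*s^3 + 9*sqrt(2)*s^2/2 + 51*s^2/4 + 16*s + 51*sqrt(2)*s/2 + 3 + 24*sqrt(2)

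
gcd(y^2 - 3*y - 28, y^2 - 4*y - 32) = y + 4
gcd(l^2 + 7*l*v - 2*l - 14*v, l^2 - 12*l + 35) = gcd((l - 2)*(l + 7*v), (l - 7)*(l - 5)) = 1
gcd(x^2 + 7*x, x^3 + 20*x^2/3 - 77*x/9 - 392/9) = x + 7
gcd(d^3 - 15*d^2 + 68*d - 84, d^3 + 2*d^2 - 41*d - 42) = d - 6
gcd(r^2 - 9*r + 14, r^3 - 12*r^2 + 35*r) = r - 7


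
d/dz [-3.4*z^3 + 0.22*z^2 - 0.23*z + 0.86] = -10.2*z^2 + 0.44*z - 0.23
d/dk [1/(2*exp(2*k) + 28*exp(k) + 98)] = (-exp(k) - 7)*exp(k)/(exp(2*k) + 14*exp(k) + 49)^2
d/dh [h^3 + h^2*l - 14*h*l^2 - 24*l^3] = 3*h^2 + 2*h*l - 14*l^2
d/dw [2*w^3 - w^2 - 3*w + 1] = 6*w^2 - 2*w - 3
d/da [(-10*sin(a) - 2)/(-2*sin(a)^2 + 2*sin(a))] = (-5*cos(a) - 2/tan(a) + cos(a)/sin(a)^2)/(sin(a) - 1)^2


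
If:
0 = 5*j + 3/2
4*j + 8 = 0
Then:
No Solution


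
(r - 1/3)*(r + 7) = r^2 + 20*r/3 - 7/3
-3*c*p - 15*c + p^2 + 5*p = (-3*c + p)*(p + 5)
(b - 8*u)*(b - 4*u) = b^2 - 12*b*u + 32*u^2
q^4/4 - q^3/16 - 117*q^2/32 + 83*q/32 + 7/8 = (q/4 + 1)*(q - 7/2)*(q - 1)*(q + 1/4)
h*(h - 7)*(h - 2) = h^3 - 9*h^2 + 14*h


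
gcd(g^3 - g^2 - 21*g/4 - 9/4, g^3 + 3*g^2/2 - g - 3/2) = g + 3/2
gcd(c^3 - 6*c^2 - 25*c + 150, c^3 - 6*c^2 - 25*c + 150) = c^3 - 6*c^2 - 25*c + 150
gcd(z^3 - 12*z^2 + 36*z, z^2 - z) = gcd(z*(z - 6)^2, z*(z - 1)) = z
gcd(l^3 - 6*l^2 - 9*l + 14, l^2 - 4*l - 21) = l - 7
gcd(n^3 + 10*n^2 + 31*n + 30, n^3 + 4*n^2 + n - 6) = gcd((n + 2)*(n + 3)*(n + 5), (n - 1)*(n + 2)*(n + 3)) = n^2 + 5*n + 6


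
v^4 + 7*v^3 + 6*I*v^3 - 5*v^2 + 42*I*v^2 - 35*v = v*(v + 7)*(v + I)*(v + 5*I)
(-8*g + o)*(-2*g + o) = 16*g^2 - 10*g*o + o^2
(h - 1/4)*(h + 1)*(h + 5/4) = h^3 + 2*h^2 + 11*h/16 - 5/16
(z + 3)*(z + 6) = z^2 + 9*z + 18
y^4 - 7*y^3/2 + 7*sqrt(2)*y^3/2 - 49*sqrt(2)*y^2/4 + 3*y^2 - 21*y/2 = y*(y - 7/2)*(y + sqrt(2)/2)*(y + 3*sqrt(2))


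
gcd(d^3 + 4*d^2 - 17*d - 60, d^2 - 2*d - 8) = d - 4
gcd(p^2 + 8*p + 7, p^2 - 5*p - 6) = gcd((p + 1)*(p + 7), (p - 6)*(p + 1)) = p + 1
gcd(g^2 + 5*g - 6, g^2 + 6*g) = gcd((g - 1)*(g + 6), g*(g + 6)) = g + 6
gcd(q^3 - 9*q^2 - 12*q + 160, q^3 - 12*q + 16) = q + 4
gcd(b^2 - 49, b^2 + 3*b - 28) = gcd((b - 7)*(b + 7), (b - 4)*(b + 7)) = b + 7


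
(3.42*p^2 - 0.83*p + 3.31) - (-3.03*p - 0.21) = 3.42*p^2 + 2.2*p + 3.52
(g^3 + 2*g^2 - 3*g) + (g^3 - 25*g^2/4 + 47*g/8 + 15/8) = 2*g^3 - 17*g^2/4 + 23*g/8 + 15/8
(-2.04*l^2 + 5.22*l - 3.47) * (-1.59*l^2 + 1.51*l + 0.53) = 3.2436*l^4 - 11.3802*l^3 + 12.3183*l^2 - 2.4731*l - 1.8391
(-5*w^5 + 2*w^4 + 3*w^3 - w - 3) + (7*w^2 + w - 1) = -5*w^5 + 2*w^4 + 3*w^3 + 7*w^2 - 4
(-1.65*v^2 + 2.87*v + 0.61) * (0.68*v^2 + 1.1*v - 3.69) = -1.122*v^4 + 0.1366*v^3 + 9.6603*v^2 - 9.9193*v - 2.2509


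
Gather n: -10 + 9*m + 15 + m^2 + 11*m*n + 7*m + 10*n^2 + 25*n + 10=m^2 + 16*m + 10*n^2 + n*(11*m + 25) + 15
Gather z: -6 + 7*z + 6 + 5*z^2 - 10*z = 5*z^2 - 3*z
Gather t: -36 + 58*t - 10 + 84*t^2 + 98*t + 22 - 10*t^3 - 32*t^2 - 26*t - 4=-10*t^3 + 52*t^2 + 130*t - 28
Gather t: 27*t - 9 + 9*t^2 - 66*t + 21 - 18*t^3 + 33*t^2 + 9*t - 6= -18*t^3 + 42*t^2 - 30*t + 6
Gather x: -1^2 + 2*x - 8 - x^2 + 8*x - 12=-x^2 + 10*x - 21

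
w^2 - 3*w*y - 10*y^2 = (w - 5*y)*(w + 2*y)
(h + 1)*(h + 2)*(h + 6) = h^3 + 9*h^2 + 20*h + 12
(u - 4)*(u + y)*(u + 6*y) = u^3 + 7*u^2*y - 4*u^2 + 6*u*y^2 - 28*u*y - 24*y^2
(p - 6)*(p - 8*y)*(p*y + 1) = p^3*y - 8*p^2*y^2 - 6*p^2*y + p^2 + 48*p*y^2 - 8*p*y - 6*p + 48*y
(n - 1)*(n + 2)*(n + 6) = n^3 + 7*n^2 + 4*n - 12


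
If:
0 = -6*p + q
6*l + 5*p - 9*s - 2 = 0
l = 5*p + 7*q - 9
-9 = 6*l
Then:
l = -3/2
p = 15/94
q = 45/47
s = -959/846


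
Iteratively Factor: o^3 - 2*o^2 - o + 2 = (o - 1)*(o^2 - o - 2) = (o - 1)*(o + 1)*(o - 2)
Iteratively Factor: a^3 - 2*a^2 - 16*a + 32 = (a - 2)*(a^2 - 16) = (a - 4)*(a - 2)*(a + 4)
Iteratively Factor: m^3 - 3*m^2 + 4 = (m - 2)*(m^2 - m - 2) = (m - 2)*(m + 1)*(m - 2)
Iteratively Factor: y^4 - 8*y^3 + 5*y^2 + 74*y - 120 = (y - 4)*(y^3 - 4*y^2 - 11*y + 30) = (y - 4)*(y + 3)*(y^2 - 7*y + 10) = (y - 5)*(y - 4)*(y + 3)*(y - 2)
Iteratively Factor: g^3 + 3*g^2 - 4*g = (g + 4)*(g^2 - g) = (g - 1)*(g + 4)*(g)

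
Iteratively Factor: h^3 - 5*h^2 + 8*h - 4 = (h - 2)*(h^2 - 3*h + 2) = (h - 2)*(h - 1)*(h - 2)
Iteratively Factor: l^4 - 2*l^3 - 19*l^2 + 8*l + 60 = (l + 3)*(l^3 - 5*l^2 - 4*l + 20) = (l - 2)*(l + 3)*(l^2 - 3*l - 10) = (l - 2)*(l + 2)*(l + 3)*(l - 5)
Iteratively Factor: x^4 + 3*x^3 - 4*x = (x + 2)*(x^3 + x^2 - 2*x) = x*(x + 2)*(x^2 + x - 2) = x*(x - 1)*(x + 2)*(x + 2)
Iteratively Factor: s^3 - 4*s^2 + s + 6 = (s - 2)*(s^2 - 2*s - 3) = (s - 2)*(s + 1)*(s - 3)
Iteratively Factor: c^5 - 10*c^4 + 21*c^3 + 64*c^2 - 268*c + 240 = (c - 2)*(c^4 - 8*c^3 + 5*c^2 + 74*c - 120) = (c - 5)*(c - 2)*(c^3 - 3*c^2 - 10*c + 24) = (c - 5)*(c - 2)*(c + 3)*(c^2 - 6*c + 8) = (c - 5)*(c - 2)^2*(c + 3)*(c - 4)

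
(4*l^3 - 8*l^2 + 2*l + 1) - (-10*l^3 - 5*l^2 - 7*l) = 14*l^3 - 3*l^2 + 9*l + 1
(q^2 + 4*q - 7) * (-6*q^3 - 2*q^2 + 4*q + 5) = -6*q^5 - 26*q^4 + 38*q^3 + 35*q^2 - 8*q - 35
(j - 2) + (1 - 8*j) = -7*j - 1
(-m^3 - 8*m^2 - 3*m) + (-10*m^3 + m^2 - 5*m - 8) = -11*m^3 - 7*m^2 - 8*m - 8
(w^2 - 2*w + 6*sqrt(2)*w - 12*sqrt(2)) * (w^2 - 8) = w^4 - 2*w^3 + 6*sqrt(2)*w^3 - 12*sqrt(2)*w^2 - 8*w^2 - 48*sqrt(2)*w + 16*w + 96*sqrt(2)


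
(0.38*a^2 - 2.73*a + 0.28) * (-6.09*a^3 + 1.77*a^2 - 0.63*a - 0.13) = -2.3142*a^5 + 17.2983*a^4 - 6.7767*a^3 + 2.1661*a^2 + 0.1785*a - 0.0364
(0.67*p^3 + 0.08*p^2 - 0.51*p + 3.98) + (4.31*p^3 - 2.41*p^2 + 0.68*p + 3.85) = 4.98*p^3 - 2.33*p^2 + 0.17*p + 7.83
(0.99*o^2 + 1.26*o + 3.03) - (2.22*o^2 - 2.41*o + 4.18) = -1.23*o^2 + 3.67*o - 1.15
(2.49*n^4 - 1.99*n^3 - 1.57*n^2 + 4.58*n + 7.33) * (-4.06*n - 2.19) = -10.1094*n^5 + 2.6263*n^4 + 10.7323*n^3 - 15.1565*n^2 - 39.79*n - 16.0527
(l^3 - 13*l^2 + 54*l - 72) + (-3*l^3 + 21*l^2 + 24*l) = -2*l^3 + 8*l^2 + 78*l - 72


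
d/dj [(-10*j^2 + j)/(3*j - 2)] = 2*(-15*j^2 + 20*j - 1)/(9*j^2 - 12*j + 4)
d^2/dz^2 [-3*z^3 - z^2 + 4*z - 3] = -18*z - 2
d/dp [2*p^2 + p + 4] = 4*p + 1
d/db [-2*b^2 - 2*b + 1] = -4*b - 2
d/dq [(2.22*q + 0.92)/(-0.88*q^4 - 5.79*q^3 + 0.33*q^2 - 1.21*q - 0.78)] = (5.8608*q^4 + 28.946*q^3 + 15.2478*q^2 - 0.6072*q - 0.6184)/(0.7744*q^8 + 10.1904*q^7 + 32.9433*q^6 - 1.6918*q^5 + 15.4935*q^4 + 8.2338*q^3 + 0.9493*q^2 + 1.8876*q + 0.6084)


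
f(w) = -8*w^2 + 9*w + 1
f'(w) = 9 - 16*w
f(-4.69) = -217.18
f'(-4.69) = 84.04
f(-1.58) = -33.19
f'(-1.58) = 34.28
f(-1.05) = -17.27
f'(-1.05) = 25.80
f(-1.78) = -40.37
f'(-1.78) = 37.48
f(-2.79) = -86.38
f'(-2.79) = 53.64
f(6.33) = -262.58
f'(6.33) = -92.28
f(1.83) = -9.32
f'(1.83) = -20.28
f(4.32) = -109.42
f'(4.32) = -60.12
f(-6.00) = -341.00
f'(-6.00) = 105.00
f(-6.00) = -341.00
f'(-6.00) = 105.00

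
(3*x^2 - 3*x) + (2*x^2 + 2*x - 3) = 5*x^2 - x - 3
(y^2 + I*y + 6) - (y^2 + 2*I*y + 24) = -I*y - 18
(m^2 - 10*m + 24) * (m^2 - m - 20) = m^4 - 11*m^3 + 14*m^2 + 176*m - 480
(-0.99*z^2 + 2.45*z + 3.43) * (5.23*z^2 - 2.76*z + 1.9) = -5.1777*z^4 + 15.5459*z^3 + 9.2959*z^2 - 4.8118*z + 6.517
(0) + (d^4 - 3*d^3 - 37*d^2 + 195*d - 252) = d^4 - 3*d^3 - 37*d^2 + 195*d - 252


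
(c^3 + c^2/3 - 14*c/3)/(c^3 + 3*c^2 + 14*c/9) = 3*(c - 2)/(3*c + 2)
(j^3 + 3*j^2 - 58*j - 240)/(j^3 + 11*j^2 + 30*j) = (j - 8)/j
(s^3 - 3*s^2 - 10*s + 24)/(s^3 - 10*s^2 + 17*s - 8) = (s^3 - 3*s^2 - 10*s + 24)/(s^3 - 10*s^2 + 17*s - 8)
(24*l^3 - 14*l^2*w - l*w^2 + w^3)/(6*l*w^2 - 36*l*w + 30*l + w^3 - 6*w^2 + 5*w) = (24*l^3 - 14*l^2*w - l*w^2 + w^3)/(6*l*w^2 - 36*l*w + 30*l + w^3 - 6*w^2 + 5*w)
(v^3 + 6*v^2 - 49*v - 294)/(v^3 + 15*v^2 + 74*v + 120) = (v^2 - 49)/(v^2 + 9*v + 20)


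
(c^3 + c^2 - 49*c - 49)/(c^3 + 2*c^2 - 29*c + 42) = (c^2 - 6*c - 7)/(c^2 - 5*c + 6)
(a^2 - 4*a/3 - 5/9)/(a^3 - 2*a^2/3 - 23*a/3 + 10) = (a + 1/3)/(a^2 + a - 6)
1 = 1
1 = 1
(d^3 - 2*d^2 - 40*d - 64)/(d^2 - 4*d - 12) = (d^2 - 4*d - 32)/(d - 6)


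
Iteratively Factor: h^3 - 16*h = (h + 4)*(h^2 - 4*h) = h*(h + 4)*(h - 4)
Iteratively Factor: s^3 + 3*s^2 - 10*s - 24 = (s - 3)*(s^2 + 6*s + 8) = (s - 3)*(s + 4)*(s + 2)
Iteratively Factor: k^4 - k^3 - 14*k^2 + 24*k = (k)*(k^3 - k^2 - 14*k + 24) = k*(k - 2)*(k^2 + k - 12) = k*(k - 3)*(k - 2)*(k + 4)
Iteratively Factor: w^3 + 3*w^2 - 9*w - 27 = (w + 3)*(w^2 - 9) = (w + 3)^2*(w - 3)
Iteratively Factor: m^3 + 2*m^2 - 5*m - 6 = (m + 3)*(m^2 - m - 2) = (m - 2)*(m + 3)*(m + 1)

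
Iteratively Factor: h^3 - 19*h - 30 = (h + 3)*(h^2 - 3*h - 10) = (h + 2)*(h + 3)*(h - 5)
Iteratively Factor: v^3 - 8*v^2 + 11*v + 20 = (v - 5)*(v^2 - 3*v - 4) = (v - 5)*(v - 4)*(v + 1)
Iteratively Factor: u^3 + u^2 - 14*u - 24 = (u - 4)*(u^2 + 5*u + 6) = (u - 4)*(u + 2)*(u + 3)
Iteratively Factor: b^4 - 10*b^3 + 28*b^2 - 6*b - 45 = (b - 3)*(b^3 - 7*b^2 + 7*b + 15) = (b - 3)*(b + 1)*(b^2 - 8*b + 15) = (b - 3)^2*(b + 1)*(b - 5)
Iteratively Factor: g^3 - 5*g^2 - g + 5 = (g - 5)*(g^2 - 1) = (g - 5)*(g + 1)*(g - 1)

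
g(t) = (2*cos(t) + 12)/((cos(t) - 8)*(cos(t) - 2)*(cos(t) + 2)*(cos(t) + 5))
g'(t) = -2*sin(t)/((cos(t) - 8)*(cos(t) - 2)*(cos(t) + 2)*(cos(t) + 5)) + (2*cos(t) + 12)*sin(t)/((cos(t) - 8)*(cos(t) - 2)*(cos(t) + 2)*(cos(t) + 5)^2) + (2*cos(t) + 12)*sin(t)/((cos(t) - 8)*(cos(t) - 2)*(cos(t) + 2)^2*(cos(t) + 5)) + (2*cos(t) + 12)*sin(t)/((cos(t) - 8)*(cos(t) - 2)^2*(cos(t) + 2)*(cos(t) + 5)) + (2*cos(t) + 12)*sin(t)/((cos(t) - 8)^2*(cos(t) - 2)*(cos(t) + 2)*(cos(t) + 5))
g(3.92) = 0.08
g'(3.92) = -0.02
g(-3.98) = 0.08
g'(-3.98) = 0.02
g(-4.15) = 0.08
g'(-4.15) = 0.01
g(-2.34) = 0.08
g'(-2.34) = -0.02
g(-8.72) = 0.08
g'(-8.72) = -0.02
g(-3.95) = 0.08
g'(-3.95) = 0.02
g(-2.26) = 0.08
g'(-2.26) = -0.02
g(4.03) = 0.08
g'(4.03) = -0.02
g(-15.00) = 0.08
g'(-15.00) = -0.02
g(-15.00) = 0.08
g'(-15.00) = -0.02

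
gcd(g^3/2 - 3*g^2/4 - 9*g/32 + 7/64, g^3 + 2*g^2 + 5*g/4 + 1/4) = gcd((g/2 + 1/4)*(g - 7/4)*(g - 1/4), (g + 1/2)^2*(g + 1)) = g + 1/2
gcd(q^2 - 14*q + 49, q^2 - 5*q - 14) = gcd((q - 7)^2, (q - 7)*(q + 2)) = q - 7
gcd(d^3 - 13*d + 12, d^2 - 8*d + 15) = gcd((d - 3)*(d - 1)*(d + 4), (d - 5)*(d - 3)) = d - 3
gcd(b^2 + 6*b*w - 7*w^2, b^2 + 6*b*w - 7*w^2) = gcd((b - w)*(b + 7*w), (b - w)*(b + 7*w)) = -b^2 - 6*b*w + 7*w^2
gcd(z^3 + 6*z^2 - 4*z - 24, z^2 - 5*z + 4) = 1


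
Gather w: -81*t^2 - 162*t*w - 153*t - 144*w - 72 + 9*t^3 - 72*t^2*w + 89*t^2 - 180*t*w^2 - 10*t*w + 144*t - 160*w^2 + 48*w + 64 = 9*t^3 + 8*t^2 - 9*t + w^2*(-180*t - 160) + w*(-72*t^2 - 172*t - 96) - 8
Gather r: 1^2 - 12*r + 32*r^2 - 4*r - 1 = 32*r^2 - 16*r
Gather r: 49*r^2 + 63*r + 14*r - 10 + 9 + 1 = 49*r^2 + 77*r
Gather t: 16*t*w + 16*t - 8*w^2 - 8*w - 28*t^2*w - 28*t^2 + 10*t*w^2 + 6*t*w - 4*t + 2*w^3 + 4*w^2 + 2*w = t^2*(-28*w - 28) + t*(10*w^2 + 22*w + 12) + 2*w^3 - 4*w^2 - 6*w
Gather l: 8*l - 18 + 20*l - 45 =28*l - 63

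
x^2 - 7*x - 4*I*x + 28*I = (x - 7)*(x - 4*I)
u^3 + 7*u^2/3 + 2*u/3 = u*(u + 1/3)*(u + 2)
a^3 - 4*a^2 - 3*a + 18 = (a - 3)^2*(a + 2)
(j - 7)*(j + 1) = j^2 - 6*j - 7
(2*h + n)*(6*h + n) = 12*h^2 + 8*h*n + n^2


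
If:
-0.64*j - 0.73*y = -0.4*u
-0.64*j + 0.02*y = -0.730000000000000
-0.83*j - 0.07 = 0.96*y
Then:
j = 1.11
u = -0.11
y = -1.03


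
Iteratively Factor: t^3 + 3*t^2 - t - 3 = (t - 1)*(t^2 + 4*t + 3) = (t - 1)*(t + 3)*(t + 1)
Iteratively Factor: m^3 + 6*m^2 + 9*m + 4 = (m + 4)*(m^2 + 2*m + 1) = (m + 1)*(m + 4)*(m + 1)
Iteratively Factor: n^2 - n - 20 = (n - 5)*(n + 4)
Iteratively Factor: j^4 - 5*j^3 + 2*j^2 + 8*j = (j + 1)*(j^3 - 6*j^2 + 8*j) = j*(j + 1)*(j^2 - 6*j + 8) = j*(j - 4)*(j + 1)*(j - 2)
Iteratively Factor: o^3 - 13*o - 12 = (o + 1)*(o^2 - o - 12) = (o - 4)*(o + 1)*(o + 3)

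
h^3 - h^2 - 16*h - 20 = (h - 5)*(h + 2)^2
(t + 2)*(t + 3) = t^2 + 5*t + 6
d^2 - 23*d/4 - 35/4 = (d - 7)*(d + 5/4)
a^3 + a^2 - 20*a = a*(a - 4)*(a + 5)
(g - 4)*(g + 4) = g^2 - 16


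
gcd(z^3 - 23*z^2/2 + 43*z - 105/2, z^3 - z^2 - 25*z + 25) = z - 5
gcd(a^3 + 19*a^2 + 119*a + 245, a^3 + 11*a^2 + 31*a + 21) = a + 7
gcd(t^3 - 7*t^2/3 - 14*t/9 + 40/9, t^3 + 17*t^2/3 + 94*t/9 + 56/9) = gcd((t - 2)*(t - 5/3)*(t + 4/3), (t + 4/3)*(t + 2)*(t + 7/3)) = t + 4/3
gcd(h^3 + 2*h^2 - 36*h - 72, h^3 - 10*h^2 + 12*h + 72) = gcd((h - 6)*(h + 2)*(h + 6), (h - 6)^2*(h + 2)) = h^2 - 4*h - 12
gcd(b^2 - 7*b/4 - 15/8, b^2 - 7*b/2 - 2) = 1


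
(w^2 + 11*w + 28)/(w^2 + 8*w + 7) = (w + 4)/(w + 1)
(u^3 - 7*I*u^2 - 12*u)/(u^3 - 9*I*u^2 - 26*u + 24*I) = u/(u - 2*I)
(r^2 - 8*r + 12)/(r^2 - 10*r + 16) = (r - 6)/(r - 8)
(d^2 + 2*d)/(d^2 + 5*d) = (d + 2)/(d + 5)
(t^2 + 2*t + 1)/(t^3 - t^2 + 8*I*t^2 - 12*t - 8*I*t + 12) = (t^2 + 2*t + 1)/(t^3 + t^2*(-1 + 8*I) + t*(-12 - 8*I) + 12)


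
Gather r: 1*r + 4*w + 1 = r + 4*w + 1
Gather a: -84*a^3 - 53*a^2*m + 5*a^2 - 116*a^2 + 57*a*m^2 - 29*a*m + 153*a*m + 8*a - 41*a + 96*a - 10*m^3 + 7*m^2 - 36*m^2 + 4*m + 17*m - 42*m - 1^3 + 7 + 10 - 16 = -84*a^3 + a^2*(-53*m - 111) + a*(57*m^2 + 124*m + 63) - 10*m^3 - 29*m^2 - 21*m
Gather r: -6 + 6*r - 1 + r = 7*r - 7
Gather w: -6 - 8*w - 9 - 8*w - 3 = -16*w - 18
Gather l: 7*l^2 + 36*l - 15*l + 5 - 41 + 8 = 7*l^2 + 21*l - 28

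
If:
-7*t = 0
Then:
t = 0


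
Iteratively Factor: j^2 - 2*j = (j)*(j - 2)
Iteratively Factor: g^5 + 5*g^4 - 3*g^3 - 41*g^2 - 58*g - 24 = (g - 3)*(g^4 + 8*g^3 + 21*g^2 + 22*g + 8) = (g - 3)*(g + 1)*(g^3 + 7*g^2 + 14*g + 8) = (g - 3)*(g + 1)*(g + 2)*(g^2 + 5*g + 4) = (g - 3)*(g + 1)^2*(g + 2)*(g + 4)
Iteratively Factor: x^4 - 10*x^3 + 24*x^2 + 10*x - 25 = (x + 1)*(x^3 - 11*x^2 + 35*x - 25) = (x - 5)*(x + 1)*(x^2 - 6*x + 5) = (x - 5)^2*(x + 1)*(x - 1)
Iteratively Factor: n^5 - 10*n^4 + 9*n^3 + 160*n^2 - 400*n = (n - 5)*(n^4 - 5*n^3 - 16*n^2 + 80*n) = n*(n - 5)*(n^3 - 5*n^2 - 16*n + 80) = n*(n - 5)*(n - 4)*(n^2 - n - 20) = n*(n - 5)^2*(n - 4)*(n + 4)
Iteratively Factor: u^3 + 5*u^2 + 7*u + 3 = (u + 1)*(u^2 + 4*u + 3) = (u + 1)^2*(u + 3)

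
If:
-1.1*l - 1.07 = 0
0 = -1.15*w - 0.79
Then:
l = -0.97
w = -0.69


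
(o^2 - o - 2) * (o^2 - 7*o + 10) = o^4 - 8*o^3 + 15*o^2 + 4*o - 20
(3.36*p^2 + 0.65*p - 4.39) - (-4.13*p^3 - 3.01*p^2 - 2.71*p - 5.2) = 4.13*p^3 + 6.37*p^2 + 3.36*p + 0.81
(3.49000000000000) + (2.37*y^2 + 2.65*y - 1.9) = 2.37*y^2 + 2.65*y + 1.59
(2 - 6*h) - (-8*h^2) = 8*h^2 - 6*h + 2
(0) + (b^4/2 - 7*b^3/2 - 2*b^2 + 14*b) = b^4/2 - 7*b^3/2 - 2*b^2 + 14*b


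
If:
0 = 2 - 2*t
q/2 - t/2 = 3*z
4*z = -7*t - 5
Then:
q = -17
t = 1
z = -3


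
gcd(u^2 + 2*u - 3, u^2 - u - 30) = 1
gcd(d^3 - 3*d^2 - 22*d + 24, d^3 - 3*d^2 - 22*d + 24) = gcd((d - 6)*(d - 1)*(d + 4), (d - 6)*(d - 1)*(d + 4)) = d^3 - 3*d^2 - 22*d + 24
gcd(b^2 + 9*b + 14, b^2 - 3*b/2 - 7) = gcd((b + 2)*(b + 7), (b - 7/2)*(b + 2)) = b + 2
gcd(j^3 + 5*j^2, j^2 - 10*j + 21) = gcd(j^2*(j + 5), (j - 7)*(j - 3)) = 1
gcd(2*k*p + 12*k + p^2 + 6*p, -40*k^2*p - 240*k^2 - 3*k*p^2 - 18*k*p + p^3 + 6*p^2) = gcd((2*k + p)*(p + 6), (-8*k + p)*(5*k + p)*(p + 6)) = p + 6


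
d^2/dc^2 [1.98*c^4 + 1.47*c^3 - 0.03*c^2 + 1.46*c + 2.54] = 23.76*c^2 + 8.82*c - 0.06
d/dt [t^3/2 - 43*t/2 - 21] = 3*t^2/2 - 43/2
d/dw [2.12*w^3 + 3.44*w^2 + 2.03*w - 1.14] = 6.36*w^2 + 6.88*w + 2.03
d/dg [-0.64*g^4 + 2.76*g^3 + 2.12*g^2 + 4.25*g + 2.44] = -2.56*g^3 + 8.28*g^2 + 4.24*g + 4.25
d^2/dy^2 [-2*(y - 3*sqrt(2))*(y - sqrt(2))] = -4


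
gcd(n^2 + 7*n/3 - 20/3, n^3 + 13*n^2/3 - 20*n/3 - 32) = n + 4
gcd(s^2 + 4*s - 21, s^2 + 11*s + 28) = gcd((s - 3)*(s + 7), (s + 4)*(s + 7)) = s + 7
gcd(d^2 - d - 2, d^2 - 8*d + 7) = 1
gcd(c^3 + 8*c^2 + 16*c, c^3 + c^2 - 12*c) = c^2 + 4*c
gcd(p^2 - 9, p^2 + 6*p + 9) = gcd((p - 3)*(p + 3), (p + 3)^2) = p + 3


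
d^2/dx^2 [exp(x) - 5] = exp(x)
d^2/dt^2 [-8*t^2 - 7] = -16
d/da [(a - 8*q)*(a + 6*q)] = 2*a - 2*q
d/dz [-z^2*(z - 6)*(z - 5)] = z*(-4*z^2 + 33*z - 60)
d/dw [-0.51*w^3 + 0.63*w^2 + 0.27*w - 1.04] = -1.53*w^2 + 1.26*w + 0.27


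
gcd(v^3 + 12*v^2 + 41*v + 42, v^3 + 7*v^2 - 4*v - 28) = v^2 + 9*v + 14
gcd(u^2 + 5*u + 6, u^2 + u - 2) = u + 2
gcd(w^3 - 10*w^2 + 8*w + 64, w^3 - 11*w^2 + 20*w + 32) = w^2 - 12*w + 32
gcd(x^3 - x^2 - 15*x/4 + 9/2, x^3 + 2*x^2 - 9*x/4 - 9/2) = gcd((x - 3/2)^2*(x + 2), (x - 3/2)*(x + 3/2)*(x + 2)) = x^2 + x/2 - 3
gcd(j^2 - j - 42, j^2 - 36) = j + 6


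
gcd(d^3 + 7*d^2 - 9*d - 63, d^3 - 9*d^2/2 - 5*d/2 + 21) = d - 3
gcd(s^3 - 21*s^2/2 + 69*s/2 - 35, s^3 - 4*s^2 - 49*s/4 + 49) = s - 7/2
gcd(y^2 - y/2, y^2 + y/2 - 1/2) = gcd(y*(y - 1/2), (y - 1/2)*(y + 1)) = y - 1/2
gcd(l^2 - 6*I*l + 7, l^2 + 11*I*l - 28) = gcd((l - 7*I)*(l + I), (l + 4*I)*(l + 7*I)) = 1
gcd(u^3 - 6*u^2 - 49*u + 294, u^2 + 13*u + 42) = u + 7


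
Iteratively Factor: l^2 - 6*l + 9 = (l - 3)*(l - 3)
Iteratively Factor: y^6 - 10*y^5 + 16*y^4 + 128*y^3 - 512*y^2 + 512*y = (y + 4)*(y^5 - 14*y^4 + 72*y^3 - 160*y^2 + 128*y) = (y - 2)*(y + 4)*(y^4 - 12*y^3 + 48*y^2 - 64*y) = (y - 4)*(y - 2)*(y + 4)*(y^3 - 8*y^2 + 16*y) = y*(y - 4)*(y - 2)*(y + 4)*(y^2 - 8*y + 16) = y*(y - 4)^2*(y - 2)*(y + 4)*(y - 4)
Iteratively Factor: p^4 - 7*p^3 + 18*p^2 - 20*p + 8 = (p - 2)*(p^3 - 5*p^2 + 8*p - 4) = (p - 2)^2*(p^2 - 3*p + 2) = (p - 2)^2*(p - 1)*(p - 2)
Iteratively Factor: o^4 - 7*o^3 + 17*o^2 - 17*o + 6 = (o - 1)*(o^3 - 6*o^2 + 11*o - 6) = (o - 2)*(o - 1)*(o^2 - 4*o + 3) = (o - 3)*(o - 2)*(o - 1)*(o - 1)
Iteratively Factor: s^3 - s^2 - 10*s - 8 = (s - 4)*(s^2 + 3*s + 2) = (s - 4)*(s + 2)*(s + 1)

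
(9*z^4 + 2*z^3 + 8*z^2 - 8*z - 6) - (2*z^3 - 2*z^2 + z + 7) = 9*z^4 + 10*z^2 - 9*z - 13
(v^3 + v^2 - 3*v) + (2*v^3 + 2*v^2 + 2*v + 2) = 3*v^3 + 3*v^2 - v + 2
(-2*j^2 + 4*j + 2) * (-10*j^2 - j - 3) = 20*j^4 - 38*j^3 - 18*j^2 - 14*j - 6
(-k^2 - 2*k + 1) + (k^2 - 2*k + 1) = 2 - 4*k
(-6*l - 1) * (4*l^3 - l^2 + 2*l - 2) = -24*l^4 + 2*l^3 - 11*l^2 + 10*l + 2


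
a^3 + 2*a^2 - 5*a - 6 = (a - 2)*(a + 1)*(a + 3)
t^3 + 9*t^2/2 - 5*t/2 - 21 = (t - 2)*(t + 3)*(t + 7/2)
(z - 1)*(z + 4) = z^2 + 3*z - 4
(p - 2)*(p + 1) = p^2 - p - 2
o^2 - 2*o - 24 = (o - 6)*(o + 4)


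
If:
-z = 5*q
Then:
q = -z/5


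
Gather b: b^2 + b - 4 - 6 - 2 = b^2 + b - 12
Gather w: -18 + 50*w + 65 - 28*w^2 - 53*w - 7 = -28*w^2 - 3*w + 40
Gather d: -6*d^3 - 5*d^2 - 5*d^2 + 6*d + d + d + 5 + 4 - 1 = -6*d^3 - 10*d^2 + 8*d + 8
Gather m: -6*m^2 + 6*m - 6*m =-6*m^2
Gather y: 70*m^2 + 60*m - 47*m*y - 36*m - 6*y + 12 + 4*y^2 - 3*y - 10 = 70*m^2 + 24*m + 4*y^2 + y*(-47*m - 9) + 2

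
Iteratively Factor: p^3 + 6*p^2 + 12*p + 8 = (p + 2)*(p^2 + 4*p + 4) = (p + 2)^2*(p + 2)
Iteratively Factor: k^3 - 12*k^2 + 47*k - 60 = (k - 5)*(k^2 - 7*k + 12) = (k - 5)*(k - 4)*(k - 3)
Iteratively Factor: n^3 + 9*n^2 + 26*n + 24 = (n + 3)*(n^2 + 6*n + 8) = (n + 2)*(n + 3)*(n + 4)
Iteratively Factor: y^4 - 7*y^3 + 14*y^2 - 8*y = (y - 4)*(y^3 - 3*y^2 + 2*y) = (y - 4)*(y - 1)*(y^2 - 2*y) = y*(y - 4)*(y - 1)*(y - 2)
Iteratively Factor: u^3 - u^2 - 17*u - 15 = (u - 5)*(u^2 + 4*u + 3) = (u - 5)*(u + 1)*(u + 3)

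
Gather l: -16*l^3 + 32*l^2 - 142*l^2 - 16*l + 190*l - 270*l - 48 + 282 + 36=-16*l^3 - 110*l^2 - 96*l + 270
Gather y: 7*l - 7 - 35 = 7*l - 42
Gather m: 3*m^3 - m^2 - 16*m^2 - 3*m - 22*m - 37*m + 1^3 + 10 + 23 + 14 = 3*m^3 - 17*m^2 - 62*m + 48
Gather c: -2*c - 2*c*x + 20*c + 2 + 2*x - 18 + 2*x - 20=c*(18 - 2*x) + 4*x - 36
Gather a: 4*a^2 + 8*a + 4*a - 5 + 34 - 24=4*a^2 + 12*a + 5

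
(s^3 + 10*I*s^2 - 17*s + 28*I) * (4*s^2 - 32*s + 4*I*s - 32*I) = 4*s^5 - 32*s^4 + 44*I*s^4 - 108*s^3 - 352*I*s^3 + 864*s^2 + 44*I*s^2 - 112*s - 352*I*s + 896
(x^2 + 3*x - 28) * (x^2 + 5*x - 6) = x^4 + 8*x^3 - 19*x^2 - 158*x + 168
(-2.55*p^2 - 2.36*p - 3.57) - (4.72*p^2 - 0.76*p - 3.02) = -7.27*p^2 - 1.6*p - 0.55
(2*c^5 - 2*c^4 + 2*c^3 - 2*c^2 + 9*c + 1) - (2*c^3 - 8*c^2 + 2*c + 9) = 2*c^5 - 2*c^4 + 6*c^2 + 7*c - 8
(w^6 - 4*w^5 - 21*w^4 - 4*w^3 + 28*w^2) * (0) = 0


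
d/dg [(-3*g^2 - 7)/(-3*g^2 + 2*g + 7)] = 2*(-3*g^2 - 42*g + 7)/(9*g^4 - 12*g^3 - 38*g^2 + 28*g + 49)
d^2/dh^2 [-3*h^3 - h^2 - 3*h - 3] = -18*h - 2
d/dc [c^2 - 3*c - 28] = 2*c - 3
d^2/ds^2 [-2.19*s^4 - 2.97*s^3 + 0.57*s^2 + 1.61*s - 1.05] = -26.28*s^2 - 17.82*s + 1.14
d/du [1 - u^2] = -2*u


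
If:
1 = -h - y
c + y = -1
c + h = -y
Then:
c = 1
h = 1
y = -2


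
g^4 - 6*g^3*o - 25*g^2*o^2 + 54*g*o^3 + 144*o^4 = (g - 8*o)*(g - 3*o)*(g + 2*o)*(g + 3*o)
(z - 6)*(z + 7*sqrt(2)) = z^2 - 6*z + 7*sqrt(2)*z - 42*sqrt(2)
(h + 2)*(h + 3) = h^2 + 5*h + 6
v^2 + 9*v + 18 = (v + 3)*(v + 6)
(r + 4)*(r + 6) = r^2 + 10*r + 24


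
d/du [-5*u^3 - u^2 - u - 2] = -15*u^2 - 2*u - 1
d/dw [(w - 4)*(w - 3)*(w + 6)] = 3*w^2 - 2*w - 30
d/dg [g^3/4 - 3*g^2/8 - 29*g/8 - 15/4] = 3*g^2/4 - 3*g/4 - 29/8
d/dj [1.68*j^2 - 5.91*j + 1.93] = 3.36*j - 5.91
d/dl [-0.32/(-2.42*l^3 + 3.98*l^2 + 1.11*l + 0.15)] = (-2.3232*l^2 + 2.5472*l + 0.3552)/(-2.42*l^3 + 3.98*l^2 + 1.11*l + 0.15)^2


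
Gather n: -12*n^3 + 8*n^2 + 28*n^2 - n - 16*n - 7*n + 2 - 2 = -12*n^3 + 36*n^2 - 24*n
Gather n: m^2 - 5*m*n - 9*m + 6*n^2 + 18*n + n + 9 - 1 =m^2 - 9*m + 6*n^2 + n*(19 - 5*m) + 8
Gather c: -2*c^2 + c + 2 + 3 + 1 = -2*c^2 + c + 6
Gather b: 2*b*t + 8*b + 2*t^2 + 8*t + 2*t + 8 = b*(2*t + 8) + 2*t^2 + 10*t + 8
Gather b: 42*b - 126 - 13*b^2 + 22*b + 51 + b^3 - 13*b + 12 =b^3 - 13*b^2 + 51*b - 63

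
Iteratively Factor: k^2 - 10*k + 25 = (k - 5)*(k - 5)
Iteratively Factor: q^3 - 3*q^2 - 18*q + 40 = (q + 4)*(q^2 - 7*q + 10) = (q - 2)*(q + 4)*(q - 5)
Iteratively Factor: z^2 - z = (z - 1)*(z)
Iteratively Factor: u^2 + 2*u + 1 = (u + 1)*(u + 1)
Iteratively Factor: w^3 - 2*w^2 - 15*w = (w - 5)*(w^2 + 3*w) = w*(w - 5)*(w + 3)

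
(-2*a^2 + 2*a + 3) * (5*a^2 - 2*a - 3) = -10*a^4 + 14*a^3 + 17*a^2 - 12*a - 9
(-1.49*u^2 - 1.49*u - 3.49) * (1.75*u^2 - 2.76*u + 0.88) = -2.6075*u^4 + 1.5049*u^3 - 3.3063*u^2 + 8.3212*u - 3.0712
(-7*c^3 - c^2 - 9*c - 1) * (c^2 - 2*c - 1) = -7*c^5 + 13*c^4 + 18*c^2 + 11*c + 1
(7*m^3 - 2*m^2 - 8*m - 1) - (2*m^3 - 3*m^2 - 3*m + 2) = 5*m^3 + m^2 - 5*m - 3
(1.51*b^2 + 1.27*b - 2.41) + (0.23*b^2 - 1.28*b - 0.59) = 1.74*b^2 - 0.01*b - 3.0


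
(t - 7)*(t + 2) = t^2 - 5*t - 14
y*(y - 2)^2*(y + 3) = y^4 - y^3 - 8*y^2 + 12*y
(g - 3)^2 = g^2 - 6*g + 9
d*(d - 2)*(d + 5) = d^3 + 3*d^2 - 10*d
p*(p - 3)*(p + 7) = p^3 + 4*p^2 - 21*p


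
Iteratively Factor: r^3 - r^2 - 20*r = (r - 5)*(r^2 + 4*r) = (r - 5)*(r + 4)*(r)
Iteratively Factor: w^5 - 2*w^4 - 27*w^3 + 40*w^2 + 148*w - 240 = (w - 5)*(w^4 + 3*w^3 - 12*w^2 - 20*w + 48) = (w - 5)*(w - 2)*(w^3 + 5*w^2 - 2*w - 24) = (w - 5)*(w - 2)*(w + 4)*(w^2 + w - 6) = (w - 5)*(w - 2)*(w + 3)*(w + 4)*(w - 2)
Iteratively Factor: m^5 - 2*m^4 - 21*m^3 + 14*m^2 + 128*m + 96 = (m - 4)*(m^4 + 2*m^3 - 13*m^2 - 38*m - 24) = (m - 4)*(m + 3)*(m^3 - m^2 - 10*m - 8) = (m - 4)*(m + 1)*(m + 3)*(m^2 - 2*m - 8) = (m - 4)*(m + 1)*(m + 2)*(m + 3)*(m - 4)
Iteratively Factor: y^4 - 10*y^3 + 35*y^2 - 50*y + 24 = (y - 4)*(y^3 - 6*y^2 + 11*y - 6) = (y - 4)*(y - 1)*(y^2 - 5*y + 6) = (y - 4)*(y - 2)*(y - 1)*(y - 3)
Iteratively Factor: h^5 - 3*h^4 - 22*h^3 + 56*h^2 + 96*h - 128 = (h + 2)*(h^4 - 5*h^3 - 12*h^2 + 80*h - 64) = (h + 2)*(h + 4)*(h^3 - 9*h^2 + 24*h - 16) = (h - 1)*(h + 2)*(h + 4)*(h^2 - 8*h + 16) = (h - 4)*(h - 1)*(h + 2)*(h + 4)*(h - 4)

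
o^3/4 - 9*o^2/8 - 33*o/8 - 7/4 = (o/4 + 1/2)*(o - 7)*(o + 1/2)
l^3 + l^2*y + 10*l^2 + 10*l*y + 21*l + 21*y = (l + 3)*(l + 7)*(l + y)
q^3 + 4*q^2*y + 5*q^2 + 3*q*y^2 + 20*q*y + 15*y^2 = (q + 5)*(q + y)*(q + 3*y)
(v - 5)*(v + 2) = v^2 - 3*v - 10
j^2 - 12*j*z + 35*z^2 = (j - 7*z)*(j - 5*z)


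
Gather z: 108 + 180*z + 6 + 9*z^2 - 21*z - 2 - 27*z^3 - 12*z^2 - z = -27*z^3 - 3*z^2 + 158*z + 112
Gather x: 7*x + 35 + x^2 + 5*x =x^2 + 12*x + 35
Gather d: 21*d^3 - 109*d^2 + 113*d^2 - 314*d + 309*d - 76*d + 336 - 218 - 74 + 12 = 21*d^3 + 4*d^2 - 81*d + 56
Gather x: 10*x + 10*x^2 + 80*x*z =10*x^2 + x*(80*z + 10)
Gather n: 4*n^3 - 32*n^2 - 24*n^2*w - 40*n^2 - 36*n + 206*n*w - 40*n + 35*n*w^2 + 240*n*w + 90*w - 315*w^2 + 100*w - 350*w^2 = 4*n^3 + n^2*(-24*w - 72) + n*(35*w^2 + 446*w - 76) - 665*w^2 + 190*w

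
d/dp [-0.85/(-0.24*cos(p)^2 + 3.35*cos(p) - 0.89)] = (0.408*cos(p) - 2.8475)*sin(p)/(0.24*cos(p)^2 - 3.35*cos(p) + 0.89)^2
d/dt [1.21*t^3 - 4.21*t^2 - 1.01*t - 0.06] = 3.63*t^2 - 8.42*t - 1.01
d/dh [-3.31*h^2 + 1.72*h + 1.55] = 1.72 - 6.62*h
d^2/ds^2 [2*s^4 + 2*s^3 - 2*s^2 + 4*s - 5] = 24*s^2 + 12*s - 4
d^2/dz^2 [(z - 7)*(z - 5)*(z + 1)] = 6*z - 22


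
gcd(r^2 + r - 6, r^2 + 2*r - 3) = r + 3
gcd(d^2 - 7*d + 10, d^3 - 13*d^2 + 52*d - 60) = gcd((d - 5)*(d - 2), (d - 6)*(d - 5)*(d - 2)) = d^2 - 7*d + 10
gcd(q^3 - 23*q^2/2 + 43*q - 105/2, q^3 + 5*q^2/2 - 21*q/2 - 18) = q - 3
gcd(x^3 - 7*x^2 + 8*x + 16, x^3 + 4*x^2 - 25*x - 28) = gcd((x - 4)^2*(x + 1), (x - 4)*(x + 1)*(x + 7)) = x^2 - 3*x - 4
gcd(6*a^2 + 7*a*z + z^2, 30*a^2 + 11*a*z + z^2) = 6*a + z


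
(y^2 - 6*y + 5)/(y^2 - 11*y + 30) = (y - 1)/(y - 6)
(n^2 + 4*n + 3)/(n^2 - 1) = (n + 3)/(n - 1)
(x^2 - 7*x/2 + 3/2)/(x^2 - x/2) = (x - 3)/x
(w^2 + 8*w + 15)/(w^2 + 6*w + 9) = (w + 5)/(w + 3)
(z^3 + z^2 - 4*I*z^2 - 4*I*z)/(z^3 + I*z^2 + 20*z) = (z + 1)/(z + 5*I)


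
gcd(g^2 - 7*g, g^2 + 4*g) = g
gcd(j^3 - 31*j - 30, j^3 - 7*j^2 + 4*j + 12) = j^2 - 5*j - 6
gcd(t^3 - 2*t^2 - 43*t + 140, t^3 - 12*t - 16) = t - 4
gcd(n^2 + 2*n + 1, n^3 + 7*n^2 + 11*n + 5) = n^2 + 2*n + 1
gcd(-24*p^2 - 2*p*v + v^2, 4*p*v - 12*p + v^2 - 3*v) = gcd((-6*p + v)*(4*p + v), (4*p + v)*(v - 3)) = 4*p + v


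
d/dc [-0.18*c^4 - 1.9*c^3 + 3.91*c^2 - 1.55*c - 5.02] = -0.72*c^3 - 5.7*c^2 + 7.82*c - 1.55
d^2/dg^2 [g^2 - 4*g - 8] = 2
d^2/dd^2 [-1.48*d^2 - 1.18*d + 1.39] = -2.96000000000000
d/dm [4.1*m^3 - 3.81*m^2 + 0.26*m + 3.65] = 12.3*m^2 - 7.62*m + 0.26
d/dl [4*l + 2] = 4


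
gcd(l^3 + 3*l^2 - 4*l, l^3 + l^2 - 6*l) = l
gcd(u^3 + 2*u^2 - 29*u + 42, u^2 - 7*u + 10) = u - 2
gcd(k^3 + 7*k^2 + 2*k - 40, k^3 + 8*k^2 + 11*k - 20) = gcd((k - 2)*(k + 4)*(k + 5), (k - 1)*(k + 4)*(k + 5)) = k^2 + 9*k + 20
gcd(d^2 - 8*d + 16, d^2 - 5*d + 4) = d - 4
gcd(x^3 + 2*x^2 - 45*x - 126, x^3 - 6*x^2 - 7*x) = x - 7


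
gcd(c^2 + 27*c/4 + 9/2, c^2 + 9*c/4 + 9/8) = c + 3/4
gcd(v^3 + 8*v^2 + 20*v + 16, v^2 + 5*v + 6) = v + 2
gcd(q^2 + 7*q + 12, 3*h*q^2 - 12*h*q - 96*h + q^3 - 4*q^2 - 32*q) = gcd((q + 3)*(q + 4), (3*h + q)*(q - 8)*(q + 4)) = q + 4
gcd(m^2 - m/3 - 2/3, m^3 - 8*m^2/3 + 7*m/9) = 1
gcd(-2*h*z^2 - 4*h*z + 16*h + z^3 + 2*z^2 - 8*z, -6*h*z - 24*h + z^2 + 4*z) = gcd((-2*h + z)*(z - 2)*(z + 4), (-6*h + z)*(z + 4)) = z + 4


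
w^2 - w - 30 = (w - 6)*(w + 5)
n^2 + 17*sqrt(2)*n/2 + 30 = (n + 5*sqrt(2)/2)*(n + 6*sqrt(2))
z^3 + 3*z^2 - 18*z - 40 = (z - 4)*(z + 2)*(z + 5)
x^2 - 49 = (x - 7)*(x + 7)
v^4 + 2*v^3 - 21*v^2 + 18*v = v*(v - 3)*(v - 1)*(v + 6)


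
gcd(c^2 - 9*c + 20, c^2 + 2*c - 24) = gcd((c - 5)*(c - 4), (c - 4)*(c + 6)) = c - 4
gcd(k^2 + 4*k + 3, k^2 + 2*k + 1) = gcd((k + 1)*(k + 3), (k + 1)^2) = k + 1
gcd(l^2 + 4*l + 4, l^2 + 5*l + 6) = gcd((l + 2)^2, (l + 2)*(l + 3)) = l + 2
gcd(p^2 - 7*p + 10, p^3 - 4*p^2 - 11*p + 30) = p^2 - 7*p + 10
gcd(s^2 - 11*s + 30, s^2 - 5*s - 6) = s - 6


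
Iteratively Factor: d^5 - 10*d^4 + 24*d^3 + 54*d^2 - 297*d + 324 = (d - 3)*(d^4 - 7*d^3 + 3*d^2 + 63*d - 108) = (d - 3)^2*(d^3 - 4*d^2 - 9*d + 36) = (d - 3)^3*(d^2 - d - 12) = (d - 4)*(d - 3)^3*(d + 3)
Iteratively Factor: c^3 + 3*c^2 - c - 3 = (c - 1)*(c^2 + 4*c + 3) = (c - 1)*(c + 1)*(c + 3)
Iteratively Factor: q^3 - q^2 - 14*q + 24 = (q + 4)*(q^2 - 5*q + 6) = (q - 3)*(q + 4)*(q - 2)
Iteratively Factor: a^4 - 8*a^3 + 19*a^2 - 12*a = (a - 3)*(a^3 - 5*a^2 + 4*a) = (a - 4)*(a - 3)*(a^2 - a) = (a - 4)*(a - 3)*(a - 1)*(a)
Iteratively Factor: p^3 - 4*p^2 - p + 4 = (p + 1)*(p^2 - 5*p + 4) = (p - 1)*(p + 1)*(p - 4)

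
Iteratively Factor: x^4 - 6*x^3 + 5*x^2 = (x - 5)*(x^3 - x^2) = x*(x - 5)*(x^2 - x) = x*(x - 5)*(x - 1)*(x)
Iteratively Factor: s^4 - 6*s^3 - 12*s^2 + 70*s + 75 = (s - 5)*(s^3 - s^2 - 17*s - 15) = (s - 5)*(s + 3)*(s^2 - 4*s - 5) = (s - 5)^2*(s + 3)*(s + 1)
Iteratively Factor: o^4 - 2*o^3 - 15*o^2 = (o)*(o^3 - 2*o^2 - 15*o) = o^2*(o^2 - 2*o - 15) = o^2*(o + 3)*(o - 5)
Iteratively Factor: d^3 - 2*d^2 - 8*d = (d + 2)*(d^2 - 4*d) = (d - 4)*(d + 2)*(d)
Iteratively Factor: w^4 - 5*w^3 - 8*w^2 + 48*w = (w)*(w^3 - 5*w^2 - 8*w + 48) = w*(w - 4)*(w^2 - w - 12) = w*(w - 4)*(w + 3)*(w - 4)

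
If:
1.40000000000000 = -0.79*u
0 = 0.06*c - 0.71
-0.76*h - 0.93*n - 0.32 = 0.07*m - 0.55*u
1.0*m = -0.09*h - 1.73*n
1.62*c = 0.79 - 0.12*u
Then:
No Solution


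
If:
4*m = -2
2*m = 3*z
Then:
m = -1/2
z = -1/3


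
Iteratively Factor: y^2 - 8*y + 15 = (y - 5)*(y - 3)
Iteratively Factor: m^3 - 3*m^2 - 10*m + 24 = (m - 2)*(m^2 - m - 12) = (m - 2)*(m + 3)*(m - 4)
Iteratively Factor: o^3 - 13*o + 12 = (o - 1)*(o^2 + o - 12) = (o - 3)*(o - 1)*(o + 4)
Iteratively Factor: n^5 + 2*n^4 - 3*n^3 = (n + 3)*(n^4 - n^3) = n*(n + 3)*(n^3 - n^2) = n^2*(n + 3)*(n^2 - n) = n^2*(n - 1)*(n + 3)*(n)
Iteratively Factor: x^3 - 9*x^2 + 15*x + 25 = (x - 5)*(x^2 - 4*x - 5) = (x - 5)*(x + 1)*(x - 5)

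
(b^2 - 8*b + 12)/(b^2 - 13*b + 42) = (b - 2)/(b - 7)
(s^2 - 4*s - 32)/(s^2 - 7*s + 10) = (s^2 - 4*s - 32)/(s^2 - 7*s + 10)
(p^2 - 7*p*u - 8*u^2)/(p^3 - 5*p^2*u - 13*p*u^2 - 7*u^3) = (p - 8*u)/(p^2 - 6*p*u - 7*u^2)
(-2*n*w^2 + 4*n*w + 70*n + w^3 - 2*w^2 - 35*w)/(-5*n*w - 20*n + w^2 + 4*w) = (2*n*w^2 - 4*n*w - 70*n - w^3 + 2*w^2 + 35*w)/(5*n*w + 20*n - w^2 - 4*w)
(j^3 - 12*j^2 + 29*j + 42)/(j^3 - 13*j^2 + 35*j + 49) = (j - 6)/(j - 7)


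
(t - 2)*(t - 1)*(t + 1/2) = t^3 - 5*t^2/2 + t/2 + 1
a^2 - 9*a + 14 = (a - 7)*(a - 2)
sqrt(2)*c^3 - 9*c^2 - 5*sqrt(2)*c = c*(c - 5*sqrt(2))*(sqrt(2)*c + 1)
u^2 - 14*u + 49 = (u - 7)^2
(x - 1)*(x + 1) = x^2 - 1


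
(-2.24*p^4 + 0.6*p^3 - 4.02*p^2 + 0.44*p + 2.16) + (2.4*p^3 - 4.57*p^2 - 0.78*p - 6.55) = -2.24*p^4 + 3.0*p^3 - 8.59*p^2 - 0.34*p - 4.39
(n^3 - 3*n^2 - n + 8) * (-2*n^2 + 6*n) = -2*n^5 + 12*n^4 - 16*n^3 - 22*n^2 + 48*n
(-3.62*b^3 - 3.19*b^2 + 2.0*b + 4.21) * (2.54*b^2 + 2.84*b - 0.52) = -9.1948*b^5 - 18.3834*b^4 - 2.0972*b^3 + 18.0322*b^2 + 10.9164*b - 2.1892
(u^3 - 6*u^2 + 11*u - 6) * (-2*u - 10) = -2*u^4 + 2*u^3 + 38*u^2 - 98*u + 60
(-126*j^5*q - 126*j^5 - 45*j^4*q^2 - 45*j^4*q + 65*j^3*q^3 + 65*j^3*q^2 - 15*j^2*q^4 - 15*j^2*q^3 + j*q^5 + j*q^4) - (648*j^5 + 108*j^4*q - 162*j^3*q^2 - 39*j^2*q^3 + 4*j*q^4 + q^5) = -126*j^5*q - 774*j^5 - 45*j^4*q^2 - 153*j^4*q + 65*j^3*q^3 + 227*j^3*q^2 - 15*j^2*q^4 + 24*j^2*q^3 + j*q^5 - 3*j*q^4 - q^5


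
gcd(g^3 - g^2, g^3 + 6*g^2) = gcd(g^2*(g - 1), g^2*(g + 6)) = g^2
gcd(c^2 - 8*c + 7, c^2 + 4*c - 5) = c - 1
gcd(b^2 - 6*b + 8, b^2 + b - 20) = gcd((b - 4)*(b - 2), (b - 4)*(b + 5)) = b - 4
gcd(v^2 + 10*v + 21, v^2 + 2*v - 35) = v + 7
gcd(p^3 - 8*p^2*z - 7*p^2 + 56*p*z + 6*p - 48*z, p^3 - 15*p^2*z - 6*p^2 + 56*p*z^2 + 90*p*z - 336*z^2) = -p^2 + 8*p*z + 6*p - 48*z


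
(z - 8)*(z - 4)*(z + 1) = z^3 - 11*z^2 + 20*z + 32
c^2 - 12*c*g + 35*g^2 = (c - 7*g)*(c - 5*g)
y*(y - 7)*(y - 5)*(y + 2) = y^4 - 10*y^3 + 11*y^2 + 70*y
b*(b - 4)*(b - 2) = b^3 - 6*b^2 + 8*b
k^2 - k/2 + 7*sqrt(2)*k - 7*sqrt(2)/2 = (k - 1/2)*(k + 7*sqrt(2))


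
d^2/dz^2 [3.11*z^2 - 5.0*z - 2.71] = 6.22000000000000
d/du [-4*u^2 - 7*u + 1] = -8*u - 7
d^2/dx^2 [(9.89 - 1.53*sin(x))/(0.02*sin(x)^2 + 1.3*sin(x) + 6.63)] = (0.000612000000000001*sin(x)^5 - 0.055604*sin(x)^4 - 1.989912*sin(x)^3 - 24.631778*sin(x)^2 + 155.256075*sin(x) + 57.179512)/(0.02*sin(x)^2 + 1.3*sin(x) + 6.63)^3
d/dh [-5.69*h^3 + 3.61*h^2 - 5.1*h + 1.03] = -17.07*h^2 + 7.22*h - 5.1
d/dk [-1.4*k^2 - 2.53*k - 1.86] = -2.8*k - 2.53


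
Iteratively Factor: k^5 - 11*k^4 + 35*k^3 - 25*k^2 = (k - 5)*(k^4 - 6*k^3 + 5*k^2) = (k - 5)^2*(k^3 - k^2) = k*(k - 5)^2*(k^2 - k) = k^2*(k - 5)^2*(k - 1)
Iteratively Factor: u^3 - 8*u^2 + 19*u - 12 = (u - 4)*(u^2 - 4*u + 3) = (u - 4)*(u - 1)*(u - 3)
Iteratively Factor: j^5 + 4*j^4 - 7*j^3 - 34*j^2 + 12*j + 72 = (j + 3)*(j^4 + j^3 - 10*j^2 - 4*j + 24) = (j + 2)*(j + 3)*(j^3 - j^2 - 8*j + 12) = (j - 2)*(j + 2)*(j + 3)*(j^2 + j - 6) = (j - 2)*(j + 2)*(j + 3)^2*(j - 2)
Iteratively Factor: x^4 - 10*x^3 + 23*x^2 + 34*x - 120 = (x - 3)*(x^3 - 7*x^2 + 2*x + 40) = (x - 4)*(x - 3)*(x^2 - 3*x - 10) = (x - 4)*(x - 3)*(x + 2)*(x - 5)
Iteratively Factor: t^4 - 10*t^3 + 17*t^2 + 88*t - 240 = (t - 4)*(t^3 - 6*t^2 - 7*t + 60) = (t - 4)*(t + 3)*(t^2 - 9*t + 20) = (t - 5)*(t - 4)*(t + 3)*(t - 4)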